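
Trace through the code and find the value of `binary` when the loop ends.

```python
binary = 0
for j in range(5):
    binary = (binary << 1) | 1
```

Let's trace through this code step by step.

Initialize: binary = 0
Entering loop: for j in range(5):
After iteration 1: j = 0, binary = 1
After iteration 2: j = 1, binary = 3
After iteration 3: j = 2, binary = 7
After iteration 4: j = 3, binary = 15
After iteration 5: j = 4, binary = 31
Loop ends.

Final answer: 31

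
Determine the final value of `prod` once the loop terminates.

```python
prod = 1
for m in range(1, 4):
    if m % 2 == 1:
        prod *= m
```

Let's trace through this code step by step.

Initialize: prod = 1
Entering loop: for m in range(1, 4):
After iteration 1: m = 1, prod = 1
After iteration 2: m = 2, prod = 1
After iteration 3: m = 3, prod = 3
Loop ends.

Final answer: 3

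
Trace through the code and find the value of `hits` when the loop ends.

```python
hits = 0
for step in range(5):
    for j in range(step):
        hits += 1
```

Let's trace through this code step by step.

Initialize: hits = 0
Entering loop: for step in range(5):
After iteration 1: step = 0, hits = 0
After iteration 2: step = 1, hits = 1, j = 0
After iteration 3: step = 2, hits = 3, j = 1
After iteration 4: step = 3, hits = 6, j = 2
After iteration 5: step = 4, hits = 10, j = 3
Loop ends.

Final answer: 10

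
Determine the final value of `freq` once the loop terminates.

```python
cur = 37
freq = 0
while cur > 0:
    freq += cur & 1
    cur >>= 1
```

Let's trace through this code step by step.

Initialize: cur = 37
Initialize: freq = 0
Entering loop: while cur > 0:
After iteration 1: cur = 18, freq = 1
After iteration 2: cur = 9, freq = 1
After iteration 3: cur = 4, freq = 2
After iteration 4: cur = 2, freq = 2
After iteration 5: cur = 1, freq = 2
After iteration 6: cur = 0, freq = 3
Loop ends.

Final answer: 3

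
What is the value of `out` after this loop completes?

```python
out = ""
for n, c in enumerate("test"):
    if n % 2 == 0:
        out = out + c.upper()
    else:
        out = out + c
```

Let's trace through this code step by step.

Initialize: out = ''
Entering loop: for n, c in enumerate("test"):
After iteration 1: n = 0, c = 't', out = 'T'
After iteration 2: n = 1, c = 'e', out = 'Te'
After iteration 3: n = 2, c = 's', out = 'TeS'
After iteration 4: n = 3, c = 't', out = 'TeSt'
Loop ends.

Final answer: 'TeSt'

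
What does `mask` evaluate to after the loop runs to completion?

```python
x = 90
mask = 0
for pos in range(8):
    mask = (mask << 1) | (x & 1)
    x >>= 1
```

Let's trace through this code step by step.

Initialize: x = 90
Initialize: mask = 0
Entering loop: for pos in range(8):
After iteration 1: pos = 0, x = 45, mask = 0
After iteration 2: pos = 1, x = 22, mask = 1
After iteration 3: pos = 2, x = 11, mask = 2
After iteration 4: pos = 3, x = 5, mask = 5
After iteration 5: pos = 4, x = 2, mask = 11
After iteration 6: pos = 5, x = 1, mask = 22
After iteration 7: pos = 6, x = 0, mask = 45
After iteration 8: pos = 7, x = 0, mask = 90
Loop ends.

Final answer: 90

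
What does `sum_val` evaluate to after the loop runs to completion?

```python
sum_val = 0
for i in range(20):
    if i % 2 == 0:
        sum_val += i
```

Let's trace through this code step by step.

Initialize: sum_val = 0
Entering loop: for i in range(20):
After iteration 1: i = 0, sum_val = 0
After iteration 2: i = 1, sum_val = 0
After iteration 3: i = 2, sum_val = 2
After iteration 4: i = 3, sum_val = 2
After iteration 5: i = 4, sum_val = 6
After iteration 6: i = 5, sum_val = 6
After iteration 7: i = 6, sum_val = 12
After iteration 8: i = 7, sum_val = 12
After iteration 9: i = 8, sum_val = 20
After iteration 10: i = 9, sum_val = 20
After iteration 11: i = 10, sum_val = 30
After iteration 12: i = 11, sum_val = 30
After iteration 13: i = 12, sum_val = 42
After iteration 14: i = 13, sum_val = 42
After iteration 15: i = 14, sum_val = 56
After iteration 16: i = 15, sum_val = 56
After iteration 17: i = 16, sum_val = 72
After iteration 18: i = 17, sum_val = 72
After iteration 19: i = 18, sum_val = 90
After iteration 20: i = 19, sum_val = 90
Loop ends.

Final answer: 90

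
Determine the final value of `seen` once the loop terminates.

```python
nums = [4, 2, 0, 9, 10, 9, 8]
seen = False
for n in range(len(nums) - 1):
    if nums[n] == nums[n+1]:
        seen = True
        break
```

Let's trace through this code step by step.

Initialize: nums = [4, 2, 0, 9, 10, 9, 8]
Initialize: seen = False
Entering loop: for n in range(len(nums) - 1):
After iteration 1: n = 0, seen = False
After iteration 2: n = 1, seen = False
After iteration 3: n = 2, seen = False
After iteration 4: n = 3, seen = False
After iteration 5: n = 4, seen = False
After iteration 6: n = 5, seen = False
Loop ends.

Final answer: False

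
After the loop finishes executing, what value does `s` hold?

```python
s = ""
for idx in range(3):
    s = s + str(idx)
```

Let's trace through this code step by step.

Initialize: s = ''
Entering loop: for idx in range(3):
After iteration 1: idx = 0, s = '0'
After iteration 2: idx = 1, s = '01'
After iteration 3: idx = 2, s = '012'
Loop ends.

Final answer: '012'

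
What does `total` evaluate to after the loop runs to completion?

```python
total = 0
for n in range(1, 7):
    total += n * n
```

Let's trace through this code step by step.

Initialize: total = 0
Entering loop: for n in range(1, 7):
After iteration 1: n = 1, total = 1
After iteration 2: n = 2, total = 5
After iteration 3: n = 3, total = 14
After iteration 4: n = 4, total = 30
After iteration 5: n = 5, total = 55
After iteration 6: n = 6, total = 91
Loop ends.

Final answer: 91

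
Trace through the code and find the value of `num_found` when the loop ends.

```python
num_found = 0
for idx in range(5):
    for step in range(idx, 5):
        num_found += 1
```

Let's trace through this code step by step.

Initialize: num_found = 0
Entering loop: for idx in range(5):
After iteration 1: idx = 0, num_found = 5
After iteration 2: idx = 1, num_found = 9
After iteration 3: idx = 2, num_found = 12
After iteration 4: idx = 3, num_found = 14
After iteration 5: idx = 4, num_found = 15
Loop ends.

Final answer: 15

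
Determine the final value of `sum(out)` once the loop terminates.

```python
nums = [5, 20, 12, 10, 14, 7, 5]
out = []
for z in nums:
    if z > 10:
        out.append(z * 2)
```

Let's trace through this code step by step.

Initialize: nums = [5, 20, 12, 10, 14, 7, 5]
Initialize: out = []
Entering loop: for z in nums:
After iteration 1: z = 5, out = []
After iteration 2: z = 20, out = [40]
After iteration 3: z = 12, out = [40, 24]
After iteration 4: z = 10, out = [40, 24]
After iteration 5: z = 14, out = [40, 24, 28]
After iteration 6: z = 7, out = [40, 24, 28]
After iteration 7: z = 5, out = [40, 24, 28]
Loop ends.
sum(out) = 92

Final answer: 92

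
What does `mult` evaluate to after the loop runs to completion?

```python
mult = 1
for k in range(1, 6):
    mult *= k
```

Let's trace through this code step by step.

Initialize: mult = 1
Entering loop: for k in range(1, 6):
After iteration 1: k = 1, mult = 1
After iteration 2: k = 2, mult = 2
After iteration 3: k = 3, mult = 6
After iteration 4: k = 4, mult = 24
After iteration 5: k = 5, mult = 120
Loop ends.

Final answer: 120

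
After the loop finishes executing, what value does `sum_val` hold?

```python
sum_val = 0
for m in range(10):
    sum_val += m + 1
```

Let's trace through this code step by step.

Initialize: sum_val = 0
Entering loop: for m in range(10):
After iteration 1: m = 0, sum_val = 1
After iteration 2: m = 1, sum_val = 3
After iteration 3: m = 2, sum_val = 6
After iteration 4: m = 3, sum_val = 10
After iteration 5: m = 4, sum_val = 15
After iteration 6: m = 5, sum_val = 21
After iteration 7: m = 6, sum_val = 28
After iteration 8: m = 7, sum_val = 36
After iteration 9: m = 8, sum_val = 45
After iteration 10: m = 9, sum_val = 55
Loop ends.

Final answer: 55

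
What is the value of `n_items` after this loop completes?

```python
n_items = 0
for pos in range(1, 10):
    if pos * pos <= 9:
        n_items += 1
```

Let's trace through this code step by step.

Initialize: n_items = 0
Entering loop: for pos in range(1, 10):
After iteration 1: pos = 1, n_items = 1
After iteration 2: pos = 2, n_items = 2
After iteration 3: pos = 3, n_items = 3
After iteration 4: pos = 4, n_items = 3
After iteration 5: pos = 5, n_items = 3
After iteration 6: pos = 6, n_items = 3
After iteration 7: pos = 7, n_items = 3
After iteration 8: pos = 8, n_items = 3
After iteration 9: pos = 9, n_items = 3
Loop ends.

Final answer: 3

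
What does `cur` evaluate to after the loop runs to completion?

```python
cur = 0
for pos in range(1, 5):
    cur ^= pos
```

Let's trace through this code step by step.

Initialize: cur = 0
Entering loop: for pos in range(1, 5):
After iteration 1: pos = 1, cur = 1
After iteration 2: pos = 2, cur = 3
After iteration 3: pos = 3, cur = 0
After iteration 4: pos = 4, cur = 4
Loop ends.

Final answer: 4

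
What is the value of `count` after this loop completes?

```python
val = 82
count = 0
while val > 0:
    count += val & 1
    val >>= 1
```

Let's trace through this code step by step.

Initialize: val = 82
Initialize: count = 0
Entering loop: while val > 0:
After iteration 1: val = 41, count = 0
After iteration 2: val = 20, count = 1
After iteration 3: val = 10, count = 1
After iteration 4: val = 5, count = 1
After iteration 5: val = 2, count = 2
After iteration 6: val = 1, count = 2
After iteration 7: val = 0, count = 3
Loop ends.

Final answer: 3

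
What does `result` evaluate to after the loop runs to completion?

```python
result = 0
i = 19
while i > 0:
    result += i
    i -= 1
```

Let's trace through this code step by step.

Initialize: result = 0
Initialize: i = 19
Entering loop: while i > 0:
After iteration 1: result = 19, i = 18
After iteration 2: result = 37, i = 17
After iteration 3: result = 54, i = 16
After iteration 4: result = 70, i = 15
After iteration 5: result = 85, i = 14
After iteration 6: result = 99, i = 13
After iteration 7: result = 112, i = 12
After iteration 8: result = 124, i = 11
After iteration 9: result = 135, i = 10
After iteration 10: result = 145, i = 9
After iteration 11: result = 154, i = 8
After iteration 12: result = 162, i = 7
After iteration 13: result = 169, i = 6
After iteration 14: result = 175, i = 5
After iteration 15: result = 180, i = 4
After iteration 16: result = 184, i = 3
After iteration 17: result = 187, i = 2
After iteration 18: result = 189, i = 1
After iteration 19: result = 190, i = 0
Loop ends.

Final answer: 190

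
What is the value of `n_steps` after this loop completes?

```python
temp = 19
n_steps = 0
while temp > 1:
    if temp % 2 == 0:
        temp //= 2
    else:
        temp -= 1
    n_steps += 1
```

Let's trace through this code step by step.

Initialize: temp = 19
Initialize: n_steps = 0
Entering loop: while temp > 1:
After iteration 1: temp = 18, n_steps = 1
After iteration 2: temp = 9, n_steps = 2
After iteration 3: temp = 8, n_steps = 3
After iteration 4: temp = 4, n_steps = 4
After iteration 5: temp = 2, n_steps = 5
After iteration 6: temp = 1, n_steps = 6
Loop ends.

Final answer: 6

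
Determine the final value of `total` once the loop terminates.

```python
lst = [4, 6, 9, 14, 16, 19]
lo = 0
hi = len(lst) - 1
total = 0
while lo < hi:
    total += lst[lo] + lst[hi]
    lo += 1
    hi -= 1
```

Let's trace through this code step by step.

Initialize: lst = [4, 6, 9, 14, 16, 19]
Initialize: lo = 0
Initialize: hi = 5
Initialize: total = 0
Entering loop: while lo < hi:
After iteration 1: lo = 1, hi = 4, total = 23
After iteration 2: lo = 2, hi = 3, total = 45
After iteration 3: lo = 3, hi = 2, total = 68
Loop ends.

Final answer: 68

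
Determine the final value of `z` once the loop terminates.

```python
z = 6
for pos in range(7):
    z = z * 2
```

Let's trace through this code step by step.

Initialize: z = 6
Entering loop: for pos in range(7):
After iteration 1: pos = 0, z = 12
After iteration 2: pos = 1, z = 24
After iteration 3: pos = 2, z = 48
After iteration 4: pos = 3, z = 96
After iteration 5: pos = 4, z = 192
After iteration 6: pos = 5, z = 384
After iteration 7: pos = 6, z = 768
Loop ends.

Final answer: 768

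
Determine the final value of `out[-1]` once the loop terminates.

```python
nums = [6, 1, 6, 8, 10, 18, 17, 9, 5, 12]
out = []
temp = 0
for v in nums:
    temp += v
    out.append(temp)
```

Let's trace through this code step by step.

Initialize: nums = [6, 1, 6, 8, 10, 18, 17, 9, 5, 12]
Initialize: out = []
Initialize: temp = 0
Entering loop: for v in nums:
After iteration 1: v = 6, out = [6], temp = 6
After iteration 2: v = 1, out = [6, 7], temp = 7
After iteration 3: v = 6, out = [6, 7, 13], temp = 13
After iteration 4: v = 8, out = [6, 7, 13, 21], temp = 21
After iteration 5: v = 10, out = [6, 7, 13, 21, 31], temp = 31
After iteration 6: v = 18, out = [6, 7, 13, 21, 31, 49], temp = 49
After iteration 7: v = 17, out = [6, 7, 13, 21, 31, 49, 66], temp = 66
After iteration 8: v = 9, out = [6, 7, 13, 21, 31, 49, 66, 75], temp = 75
After iteration 9: v = 5, out = [6, 7, 13, 21, 31, 49, 66, 75, 80], temp = 80
After iteration 10: v = 12, out = [6, 7, 13, 21, 31, 49, 66, 75, 80, 92], temp = 92
Loop ends.
out[-1] = 92

Final answer: 92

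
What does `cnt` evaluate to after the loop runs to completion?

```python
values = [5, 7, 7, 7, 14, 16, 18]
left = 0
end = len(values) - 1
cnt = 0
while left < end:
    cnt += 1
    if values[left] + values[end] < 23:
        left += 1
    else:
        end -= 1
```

Let's trace through this code step by step.

Initialize: values = [5, 7, 7, 7, 14, 16, 18]
Initialize: left = 0
Initialize: end = 6
Initialize: cnt = 0
Entering loop: while left < end:
After iteration 1: left = 0, end = 5, cnt = 1
After iteration 2: left = 1, end = 5, cnt = 2
After iteration 3: left = 1, end = 4, cnt = 3
After iteration 4: left = 2, end = 4, cnt = 4
After iteration 5: left = 3, end = 4, cnt = 5
After iteration 6: left = 4, end = 4, cnt = 6
Loop ends.

Final answer: 6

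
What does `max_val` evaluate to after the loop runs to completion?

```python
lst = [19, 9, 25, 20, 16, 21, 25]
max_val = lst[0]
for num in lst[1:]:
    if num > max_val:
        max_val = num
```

Let's trace through this code step by step.

Initialize: lst = [19, 9, 25, 20, 16, 21, 25]
Initialize: max_val = 19
Entering loop: for num in lst[1:]:
After iteration 1: num = 9, max_val = 19
After iteration 2: num = 25, max_val = 25
After iteration 3: num = 20, max_val = 25
After iteration 4: num = 16, max_val = 25
After iteration 5: num = 21, max_val = 25
After iteration 6: num = 25, max_val = 25
Loop ends.

Final answer: 25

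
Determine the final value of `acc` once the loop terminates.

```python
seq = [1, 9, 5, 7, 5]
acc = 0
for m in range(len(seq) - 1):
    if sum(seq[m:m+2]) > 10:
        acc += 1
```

Let's trace through this code step by step.

Initialize: seq = [1, 9, 5, 7, 5]
Initialize: acc = 0
Entering loop: for m in range(len(seq) - 1):
After iteration 1: m = 0, acc = 0
After iteration 2: m = 1, acc = 1
After iteration 3: m = 2, acc = 2
After iteration 4: m = 3, acc = 3
Loop ends.

Final answer: 3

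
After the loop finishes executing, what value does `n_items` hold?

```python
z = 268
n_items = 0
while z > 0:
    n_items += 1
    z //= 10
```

Let's trace through this code step by step.

Initialize: z = 268
Initialize: n_items = 0
Entering loop: while z > 0:
After iteration 1: z = 26, n_items = 1
After iteration 2: z = 2, n_items = 2
After iteration 3: z = 0, n_items = 3
Loop ends.

Final answer: 3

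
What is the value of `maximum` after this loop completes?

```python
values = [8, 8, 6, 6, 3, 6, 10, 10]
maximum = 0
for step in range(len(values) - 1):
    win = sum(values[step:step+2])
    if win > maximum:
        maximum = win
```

Let's trace through this code step by step.

Initialize: values = [8, 8, 6, 6, 3, 6, 10, 10]
Initialize: maximum = 0
Entering loop: for step in range(len(values) - 1):
After iteration 1: step = 0, maximum = 16, win = 16
After iteration 2: step = 1, maximum = 16, win = 14
After iteration 3: step = 2, maximum = 16, win = 12
After iteration 4: step = 3, maximum = 16, win = 9
After iteration 5: step = 4, maximum = 16, win = 9
After iteration 6: step = 5, maximum = 16, win = 16
After iteration 7: step = 6, maximum = 20, win = 20
Loop ends.

Final answer: 20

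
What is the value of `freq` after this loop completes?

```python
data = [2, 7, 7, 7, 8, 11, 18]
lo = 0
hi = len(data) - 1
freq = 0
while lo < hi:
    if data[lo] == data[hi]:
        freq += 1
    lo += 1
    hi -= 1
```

Let's trace through this code step by step.

Initialize: data = [2, 7, 7, 7, 8, 11, 18]
Initialize: lo = 0
Initialize: hi = 6
Initialize: freq = 0
Entering loop: while lo < hi:
After iteration 1: lo = 1, hi = 5, freq = 0
After iteration 2: lo = 2, hi = 4, freq = 0
After iteration 3: lo = 3, hi = 3, freq = 0
Loop ends.

Final answer: 0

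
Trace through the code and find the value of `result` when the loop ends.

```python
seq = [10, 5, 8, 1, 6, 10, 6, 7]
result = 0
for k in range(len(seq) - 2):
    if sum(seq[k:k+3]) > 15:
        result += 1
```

Let's trace through this code step by step.

Initialize: seq = [10, 5, 8, 1, 6, 10, 6, 7]
Initialize: result = 0
Entering loop: for k in range(len(seq) - 2):
After iteration 1: k = 0, result = 1
After iteration 2: k = 1, result = 1
After iteration 3: k = 2, result = 1
After iteration 4: k = 3, result = 2
After iteration 5: k = 4, result = 3
After iteration 6: k = 5, result = 4
Loop ends.

Final answer: 4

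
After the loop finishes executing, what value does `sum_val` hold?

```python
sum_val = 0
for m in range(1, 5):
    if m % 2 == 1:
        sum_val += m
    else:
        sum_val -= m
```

Let's trace through this code step by step.

Initialize: sum_val = 0
Entering loop: for m in range(1, 5):
After iteration 1: m = 1, sum_val = 1
After iteration 2: m = 2, sum_val = -1
After iteration 3: m = 3, sum_val = 2
After iteration 4: m = 4, sum_val = -2
Loop ends.

Final answer: -2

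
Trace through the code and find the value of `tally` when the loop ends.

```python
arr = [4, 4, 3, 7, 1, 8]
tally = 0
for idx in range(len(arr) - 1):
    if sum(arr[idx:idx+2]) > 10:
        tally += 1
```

Let's trace through this code step by step.

Initialize: arr = [4, 4, 3, 7, 1, 8]
Initialize: tally = 0
Entering loop: for idx in range(len(arr) - 1):
After iteration 1: idx = 0, tally = 0
After iteration 2: idx = 1, tally = 0
After iteration 3: idx = 2, tally = 0
After iteration 4: idx = 3, tally = 0
After iteration 5: idx = 4, tally = 0
Loop ends.

Final answer: 0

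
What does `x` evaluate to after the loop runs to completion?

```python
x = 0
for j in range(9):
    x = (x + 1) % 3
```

Let's trace through this code step by step.

Initialize: x = 0
Entering loop: for j in range(9):
After iteration 1: j = 0, x = 1
After iteration 2: j = 1, x = 2
After iteration 3: j = 2, x = 0
After iteration 4: j = 3, x = 1
After iteration 5: j = 4, x = 2
After iteration 6: j = 5, x = 0
After iteration 7: j = 6, x = 1
After iteration 8: j = 7, x = 2
After iteration 9: j = 8, x = 0
Loop ends.

Final answer: 0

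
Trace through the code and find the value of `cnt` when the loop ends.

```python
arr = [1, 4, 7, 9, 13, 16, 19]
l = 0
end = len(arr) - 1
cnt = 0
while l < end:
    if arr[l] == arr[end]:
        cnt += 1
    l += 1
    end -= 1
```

Let's trace through this code step by step.

Initialize: arr = [1, 4, 7, 9, 13, 16, 19]
Initialize: l = 0
Initialize: end = 6
Initialize: cnt = 0
Entering loop: while l < end:
After iteration 1: l = 1, end = 5, cnt = 0
After iteration 2: l = 2, end = 4, cnt = 0
After iteration 3: l = 3, end = 3, cnt = 0
Loop ends.

Final answer: 0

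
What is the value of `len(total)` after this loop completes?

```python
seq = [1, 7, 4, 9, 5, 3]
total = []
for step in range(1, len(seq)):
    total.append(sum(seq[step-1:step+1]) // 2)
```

Let's trace through this code step by step.

Initialize: seq = [1, 7, 4, 9, 5, 3]
Initialize: total = []
Entering loop: for step in range(1, len(seq)):
After iteration 1: step = 1, total = [4]
After iteration 2: step = 2, total = [4, 5]
After iteration 3: step = 3, total = [4, 5, 6]
After iteration 4: step = 4, total = [4, 5, 6, 7]
After iteration 5: step = 5, total = [4, 5, 6, 7, 4]
Loop ends.
len(total) = 5

Final answer: 5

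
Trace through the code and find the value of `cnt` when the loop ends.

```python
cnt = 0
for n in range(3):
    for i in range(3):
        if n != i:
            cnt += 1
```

Let's trace through this code step by step.

Initialize: cnt = 0
Entering loop: for n in range(3):
After iteration 1: n = 0, cnt = 2
After iteration 2: n = 1, cnt = 4
After iteration 3: n = 2, cnt = 6
Loop ends.

Final answer: 6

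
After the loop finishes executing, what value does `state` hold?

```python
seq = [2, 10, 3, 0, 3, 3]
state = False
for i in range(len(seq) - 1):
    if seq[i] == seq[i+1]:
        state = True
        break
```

Let's trace through this code step by step.

Initialize: seq = [2, 10, 3, 0, 3, 3]
Initialize: state = False
Entering loop: for i in range(len(seq) - 1):
After iteration 1: i = 0, state = False
After iteration 2: i = 1, state = False
After iteration 3: i = 2, state = False
After iteration 4: i = 3, state = False
After iteration 5: i = 4, state = True
Loop ends.

Final answer: True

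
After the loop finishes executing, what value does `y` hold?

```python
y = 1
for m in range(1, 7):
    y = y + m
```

Let's trace through this code step by step.

Initialize: y = 1
Entering loop: for m in range(1, 7):
After iteration 1: m = 1, y = 2
After iteration 2: m = 2, y = 4
After iteration 3: m = 3, y = 7
After iteration 4: m = 4, y = 11
After iteration 5: m = 5, y = 16
After iteration 6: m = 6, y = 22
Loop ends.

Final answer: 22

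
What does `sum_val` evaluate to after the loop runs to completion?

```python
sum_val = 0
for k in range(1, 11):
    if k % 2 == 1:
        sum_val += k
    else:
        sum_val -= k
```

Let's trace through this code step by step.

Initialize: sum_val = 0
Entering loop: for k in range(1, 11):
After iteration 1: k = 1, sum_val = 1
After iteration 2: k = 2, sum_val = -1
After iteration 3: k = 3, sum_val = 2
After iteration 4: k = 4, sum_val = -2
After iteration 5: k = 5, sum_val = 3
After iteration 6: k = 6, sum_val = -3
After iteration 7: k = 7, sum_val = 4
After iteration 8: k = 8, sum_val = -4
After iteration 9: k = 9, sum_val = 5
After iteration 10: k = 10, sum_val = -5
Loop ends.

Final answer: -5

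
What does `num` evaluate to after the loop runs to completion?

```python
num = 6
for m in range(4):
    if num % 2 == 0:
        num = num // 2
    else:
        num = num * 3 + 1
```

Let's trace through this code step by step.

Initialize: num = 6
Entering loop: for m in range(4):
After iteration 1: m = 0, num = 3
After iteration 2: m = 1, num = 10
After iteration 3: m = 2, num = 5
After iteration 4: m = 3, num = 16
Loop ends.

Final answer: 16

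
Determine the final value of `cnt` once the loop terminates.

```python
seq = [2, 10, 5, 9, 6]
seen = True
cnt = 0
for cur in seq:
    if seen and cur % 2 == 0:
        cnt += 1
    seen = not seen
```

Let's trace through this code step by step.

Initialize: seq = [2, 10, 5, 9, 6]
Initialize: seen = True
Initialize: cnt = 0
Entering loop: for cur in seq:
After iteration 1: cur = 2, seen = False, cnt = 1
After iteration 2: cur = 10, seen = True, cnt = 1
After iteration 3: cur = 5, seen = False, cnt = 1
After iteration 4: cur = 9, seen = True, cnt = 1
After iteration 5: cur = 6, seen = False, cnt = 2
Loop ends.

Final answer: 2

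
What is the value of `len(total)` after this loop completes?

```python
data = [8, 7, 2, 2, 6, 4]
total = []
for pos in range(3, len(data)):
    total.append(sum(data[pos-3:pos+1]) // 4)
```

Let's trace through this code step by step.

Initialize: data = [8, 7, 2, 2, 6, 4]
Initialize: total = []
Entering loop: for pos in range(3, len(data)):
After iteration 1: pos = 3, total = [4]
After iteration 2: pos = 4, total = [4, 4]
After iteration 3: pos = 5, total = [4, 4, 3]
Loop ends.
len(total) = 3

Final answer: 3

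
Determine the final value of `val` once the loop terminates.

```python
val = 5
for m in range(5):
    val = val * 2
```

Let's trace through this code step by step.

Initialize: val = 5
Entering loop: for m in range(5):
After iteration 1: m = 0, val = 10
After iteration 2: m = 1, val = 20
After iteration 3: m = 2, val = 40
After iteration 4: m = 3, val = 80
After iteration 5: m = 4, val = 160
Loop ends.

Final answer: 160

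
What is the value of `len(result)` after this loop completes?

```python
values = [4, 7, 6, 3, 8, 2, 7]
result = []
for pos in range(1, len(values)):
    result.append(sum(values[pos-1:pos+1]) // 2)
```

Let's trace through this code step by step.

Initialize: values = [4, 7, 6, 3, 8, 2, 7]
Initialize: result = []
Entering loop: for pos in range(1, len(values)):
After iteration 1: pos = 1, result = [5]
After iteration 2: pos = 2, result = [5, 6]
After iteration 3: pos = 3, result = [5, 6, 4]
After iteration 4: pos = 4, result = [5, 6, 4, 5]
After iteration 5: pos = 5, result = [5, 6, 4, 5, 5]
After iteration 6: pos = 6, result = [5, 6, 4, 5, 5, 4]
Loop ends.
len(result) = 6

Final answer: 6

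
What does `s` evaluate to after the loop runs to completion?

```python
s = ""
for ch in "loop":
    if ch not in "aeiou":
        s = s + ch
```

Let's trace through this code step by step.

Initialize: s = ''
Entering loop: for ch in "loop":
After iteration 1: ch = 'l', s = 'l'
After iteration 2: ch = 'o', s = 'l'
After iteration 3: ch = 'o', s = 'l'
After iteration 4: ch = 'p', s = 'lp'
Loop ends.

Final answer: 'lp'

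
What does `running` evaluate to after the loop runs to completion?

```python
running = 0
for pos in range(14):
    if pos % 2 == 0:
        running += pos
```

Let's trace through this code step by step.

Initialize: running = 0
Entering loop: for pos in range(14):
After iteration 1: pos = 0, running = 0
After iteration 2: pos = 1, running = 0
After iteration 3: pos = 2, running = 2
After iteration 4: pos = 3, running = 2
After iteration 5: pos = 4, running = 6
After iteration 6: pos = 5, running = 6
After iteration 7: pos = 6, running = 12
After iteration 8: pos = 7, running = 12
After iteration 9: pos = 8, running = 20
After iteration 10: pos = 9, running = 20
After iteration 11: pos = 10, running = 30
After iteration 12: pos = 11, running = 30
After iteration 13: pos = 12, running = 42
After iteration 14: pos = 13, running = 42
Loop ends.

Final answer: 42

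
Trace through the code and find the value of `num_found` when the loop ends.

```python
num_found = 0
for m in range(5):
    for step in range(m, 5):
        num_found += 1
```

Let's trace through this code step by step.

Initialize: num_found = 0
Entering loop: for m in range(5):
After iteration 1: m = 0, num_found = 5
After iteration 2: m = 1, num_found = 9
After iteration 3: m = 2, num_found = 12
After iteration 4: m = 3, num_found = 14
After iteration 5: m = 4, num_found = 15
Loop ends.

Final answer: 15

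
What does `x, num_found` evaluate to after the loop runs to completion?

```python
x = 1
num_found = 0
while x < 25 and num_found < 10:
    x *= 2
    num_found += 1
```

Let's trace through this code step by step.

Initialize: x = 1
Initialize: num_found = 0
Entering loop: while x < 25 and num_found < 10:
After iteration 1: x = 2, num_found = 1
After iteration 2: x = 4, num_found = 2
After iteration 3: x = 8, num_found = 3
After iteration 4: x = 16, num_found = 4
After iteration 5: x = 32, num_found = 5
Loop ends.

Final answer: 32, 5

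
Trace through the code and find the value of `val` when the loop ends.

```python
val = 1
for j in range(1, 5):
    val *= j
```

Let's trace through this code step by step.

Initialize: val = 1
Entering loop: for j in range(1, 5):
After iteration 1: j = 1, val = 1
After iteration 2: j = 2, val = 2
After iteration 3: j = 3, val = 6
After iteration 4: j = 4, val = 24
Loop ends.

Final answer: 24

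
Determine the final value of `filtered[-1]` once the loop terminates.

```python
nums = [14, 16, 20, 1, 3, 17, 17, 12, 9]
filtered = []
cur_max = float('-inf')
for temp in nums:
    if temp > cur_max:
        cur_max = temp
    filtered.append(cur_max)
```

Let's trace through this code step by step.

Initialize: nums = [14, 16, 20, 1, 3, 17, 17, 12, 9]
Initialize: filtered = []
Initialize: cur_max = -inf
Entering loop: for temp in nums:
After iteration 1: temp = 14, filtered = [14], cur_max = 14
After iteration 2: temp = 16, filtered = [14, 16], cur_max = 16
After iteration 3: temp = 20, filtered = [14, 16, 20], cur_max = 20
After iteration 4: temp = 1, filtered = [14, 16, 20, 20], cur_max = 20
After iteration 5: temp = 3, filtered = [14, 16, 20, 20, 20], cur_max = 20
After iteration 6: temp = 17, filtered = [14, 16, 20, 20, 20, 20], cur_max = 20
After iteration 7: temp = 17, filtered = [14, 16, 20, 20, 20, 20, 20], cur_max = 20
After iteration 8: temp = 12, filtered = [14, 16, 20, 20, 20, 20, 20, 20], cur_max = 20
After iteration 9: temp = 9, filtered = [14, 16, 20, 20, 20, 20, 20, 20, 20], cur_max = 20
Loop ends.
filtered[-1] = 20

Final answer: 20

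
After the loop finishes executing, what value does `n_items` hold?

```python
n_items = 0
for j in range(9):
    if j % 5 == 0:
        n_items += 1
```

Let's trace through this code step by step.

Initialize: n_items = 0
Entering loop: for j in range(9):
After iteration 1: j = 0, n_items = 1
After iteration 2: j = 1, n_items = 1
After iteration 3: j = 2, n_items = 1
After iteration 4: j = 3, n_items = 1
After iteration 5: j = 4, n_items = 1
After iteration 6: j = 5, n_items = 2
After iteration 7: j = 6, n_items = 2
After iteration 8: j = 7, n_items = 2
After iteration 9: j = 8, n_items = 2
Loop ends.

Final answer: 2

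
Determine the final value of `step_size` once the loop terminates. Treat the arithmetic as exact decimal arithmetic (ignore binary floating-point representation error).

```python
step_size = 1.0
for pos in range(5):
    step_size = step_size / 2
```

Let's trace through this code step by step.

Initialize: step_size = 1.0
Entering loop: for pos in range(5):
After iteration 1: pos = 0, step_size = 0.5
After iteration 2: pos = 1, step_size = 0.25
After iteration 3: pos = 2, step_size = 0.125
After iteration 4: pos = 3, step_size = 0.0625
After iteration 5: pos = 4, step_size = 0.03125
Loop ends.

Final answer: 0.03125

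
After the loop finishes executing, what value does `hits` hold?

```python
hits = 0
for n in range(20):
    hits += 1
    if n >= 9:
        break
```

Let's trace through this code step by step.

Initialize: hits = 0
Entering loop: for n in range(20):
After iteration 1: n = 0, hits = 1
After iteration 2: n = 1, hits = 2
After iteration 3: n = 2, hits = 3
After iteration 4: n = 3, hits = 4
After iteration 5: n = 4, hits = 5
After iteration 6: n = 5, hits = 6
After iteration 7: n = 6, hits = 7
After iteration 8: n = 7, hits = 8
After iteration 9: n = 8, hits = 9
After iteration 10: n = 9, hits = 10
Loop ends.

Final answer: 10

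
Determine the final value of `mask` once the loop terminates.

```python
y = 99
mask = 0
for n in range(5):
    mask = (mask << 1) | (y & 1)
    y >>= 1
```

Let's trace through this code step by step.

Initialize: y = 99
Initialize: mask = 0
Entering loop: for n in range(5):
After iteration 1: n = 0, y = 49, mask = 1
After iteration 2: n = 1, y = 24, mask = 3
After iteration 3: n = 2, y = 12, mask = 6
After iteration 4: n = 3, y = 6, mask = 12
After iteration 5: n = 4, y = 3, mask = 24
Loop ends.

Final answer: 24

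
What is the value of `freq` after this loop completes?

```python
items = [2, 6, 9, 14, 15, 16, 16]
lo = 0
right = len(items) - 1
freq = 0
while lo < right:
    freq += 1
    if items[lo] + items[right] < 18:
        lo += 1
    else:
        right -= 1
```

Let's trace through this code step by step.

Initialize: items = [2, 6, 9, 14, 15, 16, 16]
Initialize: lo = 0
Initialize: right = 6
Initialize: freq = 0
Entering loop: while lo < right:
After iteration 1: lo = 0, right = 5, freq = 1
After iteration 2: lo = 0, right = 4, freq = 2
After iteration 3: lo = 1, right = 4, freq = 3
After iteration 4: lo = 1, right = 3, freq = 4
After iteration 5: lo = 1, right = 2, freq = 5
After iteration 6: lo = 2, right = 2, freq = 6
Loop ends.

Final answer: 6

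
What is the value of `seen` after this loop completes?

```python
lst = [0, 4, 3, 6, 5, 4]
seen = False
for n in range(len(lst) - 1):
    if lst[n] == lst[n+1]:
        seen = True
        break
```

Let's trace through this code step by step.

Initialize: lst = [0, 4, 3, 6, 5, 4]
Initialize: seen = False
Entering loop: for n in range(len(lst) - 1):
After iteration 1: n = 0, seen = False
After iteration 2: n = 1, seen = False
After iteration 3: n = 2, seen = False
After iteration 4: n = 3, seen = False
After iteration 5: n = 4, seen = False
Loop ends.

Final answer: False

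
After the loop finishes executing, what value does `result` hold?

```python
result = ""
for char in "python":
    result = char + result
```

Let's trace through this code step by step.

Initialize: result = ''
Entering loop: for char in "python":
After iteration 1: char = 'p', result = 'p'
After iteration 2: char = 'y', result = 'yp'
After iteration 3: char = 't', result = 'typ'
After iteration 4: char = 'h', result = 'htyp'
After iteration 5: char = 'o', result = 'ohtyp'
After iteration 6: char = 'n', result = 'nohtyp'
Loop ends.

Final answer: 'nohtyp'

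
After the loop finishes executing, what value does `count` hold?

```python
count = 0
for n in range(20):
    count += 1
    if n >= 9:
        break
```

Let's trace through this code step by step.

Initialize: count = 0
Entering loop: for n in range(20):
After iteration 1: n = 0, count = 1
After iteration 2: n = 1, count = 2
After iteration 3: n = 2, count = 3
After iteration 4: n = 3, count = 4
After iteration 5: n = 4, count = 5
After iteration 6: n = 5, count = 6
After iteration 7: n = 6, count = 7
After iteration 8: n = 7, count = 8
After iteration 9: n = 8, count = 9
After iteration 10: n = 9, count = 10
Loop ends.

Final answer: 10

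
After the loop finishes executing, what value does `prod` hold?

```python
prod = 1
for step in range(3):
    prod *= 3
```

Let's trace through this code step by step.

Initialize: prod = 1
Entering loop: for step in range(3):
After iteration 1: step = 0, prod = 3
After iteration 2: step = 1, prod = 9
After iteration 3: step = 2, prod = 27
Loop ends.

Final answer: 27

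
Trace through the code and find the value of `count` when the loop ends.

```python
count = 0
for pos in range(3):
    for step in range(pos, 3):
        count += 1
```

Let's trace through this code step by step.

Initialize: count = 0
Entering loop: for pos in range(3):
After iteration 1: pos = 0, count = 3
After iteration 2: pos = 1, count = 5
After iteration 3: pos = 2, count = 6
Loop ends.

Final answer: 6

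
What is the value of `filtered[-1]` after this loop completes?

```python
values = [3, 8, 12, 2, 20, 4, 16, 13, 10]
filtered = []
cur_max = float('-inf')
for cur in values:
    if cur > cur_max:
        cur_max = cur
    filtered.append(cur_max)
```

Let's trace through this code step by step.

Initialize: values = [3, 8, 12, 2, 20, 4, 16, 13, 10]
Initialize: filtered = []
Initialize: cur_max = -inf
Entering loop: for cur in values:
After iteration 1: cur = 3, filtered = [3], cur_max = 3
After iteration 2: cur = 8, filtered = [3, 8], cur_max = 8
After iteration 3: cur = 12, filtered = [3, 8, 12], cur_max = 12
After iteration 4: cur = 2, filtered = [3, 8, 12, 12], cur_max = 12
After iteration 5: cur = 20, filtered = [3, 8, 12, 12, 20], cur_max = 20
After iteration 6: cur = 4, filtered = [3, 8, 12, 12, 20, 20], cur_max = 20
After iteration 7: cur = 16, filtered = [3, 8, 12, 12, 20, 20, 20], cur_max = 20
After iteration 8: cur = 13, filtered = [3, 8, 12, 12, 20, 20, 20, 20], cur_max = 20
After iteration 9: cur = 10, filtered = [3, 8, 12, 12, 20, 20, 20, 20, 20], cur_max = 20
Loop ends.
filtered[-1] = 20

Final answer: 20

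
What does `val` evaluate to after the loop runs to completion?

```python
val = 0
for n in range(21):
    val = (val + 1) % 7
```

Let's trace through this code step by step.

Initialize: val = 0
Entering loop: for n in range(21):
After iteration 1: n = 0, val = 1
After iteration 2: n = 1, val = 2
After iteration 3: n = 2, val = 3
After iteration 4: n = 3, val = 4
After iteration 5: n = 4, val = 5
After iteration 6: n = 5, val = 6
After iteration 7: n = 6, val = 0
After iteration 8: n = 7, val = 1
After iteration 9: n = 8, val = 2
After iteration 10: n = 9, val = 3
After iteration 11: n = 10, val = 4
After iteration 12: n = 11, val = 5
After iteration 13: n = 12, val = 6
After iteration 14: n = 13, val = 0
After iteration 15: n = 14, val = 1
After iteration 16: n = 15, val = 2
After iteration 17: n = 16, val = 3
After iteration 18: n = 17, val = 4
After iteration 19: n = 18, val = 5
After iteration 20: n = 19, val = 6
After iteration 21: n = 20, val = 0
Loop ends.

Final answer: 0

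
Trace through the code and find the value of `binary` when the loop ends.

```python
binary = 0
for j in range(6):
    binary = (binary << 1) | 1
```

Let's trace through this code step by step.

Initialize: binary = 0
Entering loop: for j in range(6):
After iteration 1: j = 0, binary = 1
After iteration 2: j = 1, binary = 3
After iteration 3: j = 2, binary = 7
After iteration 4: j = 3, binary = 15
After iteration 5: j = 4, binary = 31
After iteration 6: j = 5, binary = 63
Loop ends.

Final answer: 63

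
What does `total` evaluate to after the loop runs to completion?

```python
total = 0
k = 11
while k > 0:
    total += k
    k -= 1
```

Let's trace through this code step by step.

Initialize: total = 0
Initialize: k = 11
Entering loop: while k > 0:
After iteration 1: total = 11, k = 10
After iteration 2: total = 21, k = 9
After iteration 3: total = 30, k = 8
After iteration 4: total = 38, k = 7
After iteration 5: total = 45, k = 6
After iteration 6: total = 51, k = 5
After iteration 7: total = 56, k = 4
After iteration 8: total = 60, k = 3
After iteration 9: total = 63, k = 2
After iteration 10: total = 65, k = 1
After iteration 11: total = 66, k = 0
Loop ends.

Final answer: 66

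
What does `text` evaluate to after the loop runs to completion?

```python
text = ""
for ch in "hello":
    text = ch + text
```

Let's trace through this code step by step.

Initialize: text = ''
Entering loop: for ch in "hello":
After iteration 1: ch = 'h', text = 'h'
After iteration 2: ch = 'e', text = 'eh'
After iteration 3: ch = 'l', text = 'leh'
After iteration 4: ch = 'l', text = 'lleh'
After iteration 5: ch = 'o', text = 'olleh'
Loop ends.

Final answer: 'olleh'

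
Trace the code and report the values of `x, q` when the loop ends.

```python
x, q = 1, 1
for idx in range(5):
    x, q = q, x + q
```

Let's trace through this code step by step.

Initialize: x = 1
Initialize: q = 1
Entering loop: for idx in range(5):
After iteration 1: idx = 0, x = 1, q = 2
After iteration 2: idx = 1, x = 2, q = 3
After iteration 3: idx = 2, x = 3, q = 5
After iteration 4: idx = 3, x = 5, q = 8
After iteration 5: idx = 4, x = 8, q = 13
Loop ends.

Final answer: 8, 13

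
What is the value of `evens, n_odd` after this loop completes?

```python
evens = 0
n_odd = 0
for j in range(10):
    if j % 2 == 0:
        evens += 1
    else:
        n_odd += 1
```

Let's trace through this code step by step.

Initialize: evens = 0
Initialize: n_odd = 0
Entering loop: for j in range(10):
After iteration 1: j = 0, evens = 1, n_odd = 0
After iteration 2: j = 1, evens = 1, n_odd = 1
After iteration 3: j = 2, evens = 2, n_odd = 1
After iteration 4: j = 3, evens = 2, n_odd = 2
After iteration 5: j = 4, evens = 3, n_odd = 2
After iteration 6: j = 5, evens = 3, n_odd = 3
After iteration 7: j = 6, evens = 4, n_odd = 3
After iteration 8: j = 7, evens = 4, n_odd = 4
After iteration 9: j = 8, evens = 5, n_odd = 4
After iteration 10: j = 9, evens = 5, n_odd = 5
Loop ends.

Final answer: 5, 5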